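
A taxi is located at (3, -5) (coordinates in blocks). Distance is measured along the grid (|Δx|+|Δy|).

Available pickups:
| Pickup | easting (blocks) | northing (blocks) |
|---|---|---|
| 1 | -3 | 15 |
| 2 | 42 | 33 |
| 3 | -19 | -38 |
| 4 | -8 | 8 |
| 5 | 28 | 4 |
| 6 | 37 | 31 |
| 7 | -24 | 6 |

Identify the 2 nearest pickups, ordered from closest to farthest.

4, 1

Distances from (3, -5):
1: |-6| + |20| = 6 + 20 = 26 blocks
2: |39| + |38| = 39 + 38 = 77 blocks
3: |-22| + |-33| = 22 + 33 = 55 blocks
4: |-11| + |13| = 11 + 13 = 24 blocks
5: |25| + |9| = 25 + 9 = 34 blocks
6: |34| + |36| = 34 + 36 = 70 blocks
7: |-27| + |11| = 27 + 11 = 38 blocks
Sorted: 4 (24 blocks) < 1 (26 blocks) < 5 (34 blocks) < 7 (38 blocks) < …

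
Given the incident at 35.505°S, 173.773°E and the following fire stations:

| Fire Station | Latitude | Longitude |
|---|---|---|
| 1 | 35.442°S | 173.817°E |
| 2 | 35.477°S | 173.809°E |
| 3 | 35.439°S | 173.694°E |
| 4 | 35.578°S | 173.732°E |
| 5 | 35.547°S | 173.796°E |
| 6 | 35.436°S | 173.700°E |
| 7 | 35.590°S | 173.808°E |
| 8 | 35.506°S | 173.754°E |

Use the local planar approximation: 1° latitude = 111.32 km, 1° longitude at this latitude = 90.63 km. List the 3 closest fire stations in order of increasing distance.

Distances from 35.505°S, 173.773°E:
1: √((0.063·111.32)² + (0.044·90.63)²) = √(49.18441 + 15.90191) = 8.068 km
2: √((0.028·111.32)² + (0.036·90.63)²) = √(9.71544 + 10.64508) = 4.512 km
3: √((0.066·111.32)² + (-0.079·90.63)²) = √(53.98017 + 51.26231) = 10.259 km
4: √((-0.073·111.32)² + (-0.041·90.63)²) = √(66.03773 + 13.80739) = 8.936 km
5: √((-0.042·111.32)² + (0.023·90.63)²) = √(21.85974 + 4.34510) = 5.119 km
6: √((0.069·111.32)² + (-0.073·90.63)²) = √(58.99899 + 43.77132) = 10.138 km
7: √((-0.085·111.32)² + (0.035·90.63)²) = √(89.53323 + 10.06190) = 9.980 km
8: √((-0.001·111.32)² + (-0.019·90.63)²) = √(0.01239 + 2.96518) = 1.726 km
Sorted: 8 (1.726 km) < 2 (4.512 km) < 5 (5.119 km) < 1 (8.068 km) < 4 (8.936 km) < …

8, 2, 5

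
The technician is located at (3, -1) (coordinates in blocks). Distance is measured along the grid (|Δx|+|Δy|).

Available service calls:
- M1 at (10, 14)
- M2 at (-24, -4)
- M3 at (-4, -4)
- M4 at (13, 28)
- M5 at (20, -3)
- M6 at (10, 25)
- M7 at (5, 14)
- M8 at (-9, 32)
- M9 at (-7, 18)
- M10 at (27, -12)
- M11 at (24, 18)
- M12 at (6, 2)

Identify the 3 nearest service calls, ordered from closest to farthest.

M12, M3, M7

Distances from (3, -1):
M1: |7| + |15| = 7 + 15 = 22 blocks
M2: |-27| + |-3| = 27 + 3 = 30 blocks
M3: |-7| + |-3| = 7 + 3 = 10 blocks
M4: |10| + |29| = 10 + 29 = 39 blocks
M5: |17| + |-2| = 17 + 2 = 19 blocks
M6: |7| + |26| = 7 + 26 = 33 blocks
M7: |2| + |15| = 2 + 15 = 17 blocks
M8: |-12| + |33| = 12 + 33 = 45 blocks
M9: |-10| + |19| = 10 + 19 = 29 blocks
M10: |24| + |-11| = 24 + 11 = 35 blocks
M11: |21| + |19| = 21 + 19 = 40 blocks
M12: |3| + |3| = 3 + 3 = 6 blocks
Sorted: M12 (6 blocks) < M3 (10 blocks) < M7 (17 blocks) < M5 (19 blocks) < M1 (22 blocks) < …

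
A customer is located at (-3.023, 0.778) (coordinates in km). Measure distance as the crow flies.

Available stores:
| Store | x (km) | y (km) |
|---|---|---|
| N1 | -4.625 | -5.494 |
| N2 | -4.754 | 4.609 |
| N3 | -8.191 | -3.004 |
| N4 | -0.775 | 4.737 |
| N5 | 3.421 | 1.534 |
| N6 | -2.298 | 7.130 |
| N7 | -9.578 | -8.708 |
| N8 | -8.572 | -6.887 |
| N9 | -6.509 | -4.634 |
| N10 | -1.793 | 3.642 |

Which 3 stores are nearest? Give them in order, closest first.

Distances from (-3.023, 0.778):
N1: √((-1.602)² + (-6.272)²) = √(2.56640 + 39.33798) = 6.473 km
N2: √((-1.731)² + (3.831)²) = √(2.99636 + 14.67656) = 4.204 km
N3: √((-5.168)² + (-3.782)²) = √(26.70822 + 14.30352) = 6.404 km
N4: √((2.248)² + (3.959)²) = √(5.05350 + 15.67368) = 4.553 km
N5: √((6.444)² + (0.756)²) = √(41.52514 + 0.57154) = 6.488 km
N6: √((0.725)² + (6.352)²) = √(0.52563 + 40.34790) = 6.393 km
N7: √((-6.555)² + (-9.486)²) = √(42.96802 + 89.98420) = 11.530 km
N8: √((-5.549)² + (-7.665)²) = √(30.79140 + 58.75222) = 9.463 km
N9: √((-3.486)² + (-5.412)²) = √(12.15220 + 29.28974) = 6.438 km
N10: √((1.230)² + (2.864)²) = √(1.51290 + 8.20250) = 3.117 km
Sorted: N10 (3.117 km) < N2 (4.204 km) < N4 (4.553 km) < N6 (6.393 km) < N3 (6.404 km) < …

N10, N2, N4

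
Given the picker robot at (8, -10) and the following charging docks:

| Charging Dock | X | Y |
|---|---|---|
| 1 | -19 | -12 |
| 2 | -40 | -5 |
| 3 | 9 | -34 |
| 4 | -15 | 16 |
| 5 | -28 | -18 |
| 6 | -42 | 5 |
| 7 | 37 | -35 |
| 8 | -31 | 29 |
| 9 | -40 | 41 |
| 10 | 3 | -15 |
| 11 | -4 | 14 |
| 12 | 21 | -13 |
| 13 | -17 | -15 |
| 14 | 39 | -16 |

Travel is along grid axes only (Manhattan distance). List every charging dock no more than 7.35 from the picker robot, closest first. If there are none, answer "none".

none

Distances from (8, -10):
1: 29
2: 53
3: 25
4: 49
5: 44
6: 65
7: 54
8: 78
9: 99
10: 10
11: 36
12: 16
13: 30
14: 37
Threshold 7.35: none within range.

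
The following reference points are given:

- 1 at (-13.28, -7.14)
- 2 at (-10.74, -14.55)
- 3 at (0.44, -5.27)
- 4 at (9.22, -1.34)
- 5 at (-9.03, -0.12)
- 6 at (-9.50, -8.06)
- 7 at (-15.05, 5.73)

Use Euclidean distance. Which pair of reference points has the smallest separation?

Pairwise distances:
1–2: √((2.54)² + (-7.41)²) = √(6.45160 + 54.90810) = 7.833
1–3: √((13.72)² + (1.87)²) = √(188.23840 + 3.49690) = 13.847
1–4: √((22.50)² + (5.80)²) = √(506.25000 + 33.64000) = 23.236
1–5: √((4.25)² + (7.02)²) = √(18.06250 + 49.28040) = 8.206
1–6: √((3.78)² + (-0.92)²) = √(14.28840 + 0.84640) = 3.890
1–7: √((-1.77)² + (12.87)²) = √(3.13290 + 165.63690) = 12.991
2–3: √((11.18)² + (9.28)²) = √(124.99240 + 86.11840) = 14.530
2–4: √((19.96)² + (13.21)²) = √(398.40160 + 174.50410) = 23.935
2–5: √((1.71)² + (14.43)²) = √(2.92410 + 208.22490) = 14.531
2–6: √((1.24)² + (6.49)²) = √(1.53760 + 42.12010) = 6.607
2–7: √((-4.31)² + (20.28)²) = √(18.57610 + 411.27840) = 20.733
3–4: √((8.78)² + (3.93)²) = √(77.08840 + 15.44490) = 9.619
3–5: √((-9.47)² + (5.15)²) = √(89.68090 + 26.52250) = 10.780
3–6: √((-9.94)² + (-2.79)²) = √(98.80360 + 7.78410) = 10.324
3–7: √((-15.49)² + (11.00)²) = √(239.94010 + 121.00000) = 18.998
4–5: √((-18.25)² + (1.22)²) = √(333.06250 + 1.48840) = 18.291
4–6: √((-18.72)² + (-6.72)²) = √(350.43840 + 45.15840) = 19.890
4–7: √((-24.27)² + (7.07)²) = √(589.03290 + 49.98490) = 25.279
5–6: √((-0.47)² + (-7.94)²) = √(0.22090 + 63.04360) = 7.954
5–7: √((-6.02)² + (5.85)²) = √(36.24040 + 34.22250) = 8.394
6–7: √((-5.55)² + (13.79)²) = √(30.80250 + 190.16410) = 14.865
Closest pair: 1–6 at 3.890.

1 and 6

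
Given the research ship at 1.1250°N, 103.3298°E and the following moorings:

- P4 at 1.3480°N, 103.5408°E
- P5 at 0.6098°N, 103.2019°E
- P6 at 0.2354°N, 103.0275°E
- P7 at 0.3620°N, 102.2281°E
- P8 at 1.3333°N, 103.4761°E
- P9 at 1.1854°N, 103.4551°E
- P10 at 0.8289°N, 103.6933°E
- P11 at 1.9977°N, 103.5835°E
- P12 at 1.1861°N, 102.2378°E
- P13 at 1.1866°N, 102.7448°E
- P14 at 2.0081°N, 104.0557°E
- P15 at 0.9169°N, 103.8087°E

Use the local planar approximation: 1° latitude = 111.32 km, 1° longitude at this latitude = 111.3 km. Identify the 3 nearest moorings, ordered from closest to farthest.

P9, P8, P4

Distances from 1.1250°N, 103.3298°E:
P4: √((0.2230·111.32)² + (0.2110·111.3)²) = √(616.248849 + 551.512346) = 34.1725 km
P5: √((-0.5152·111.32)² + (-0.1279·111.3)²) = √(3289.259245 + 202.642912) = 59.0923 km
P6: √((-0.8896·111.32)² + (-0.3023·111.3)²) = √(9806.994772 + 1132.052643) = 104.5899 km
P7: √((-0.7630·111.32)² + (-1.1017·111.3)²) = √(7214.321149 + 15035.470661) = 149.1636 km
P8: √((0.2083·111.32)² + (0.1463·111.3)²) = √(537.681303 + 265.142277) = 28.3341 km
P9: √((0.0604·111.32)² + (0.1253·111.3)²) = √(45.208518 + 194.487848) = 15.4821 km
P10: √((-0.2961·111.32)² + (0.3635·111.3)²) = √(1086.483687 + 1636.813352) = 52.1852 km
P11: √((0.8727·111.32)² + (0.2537·111.3)²) = √(9437.921206 + 797.317439) = 101.1694 km
P12: √((0.0611·111.32)² + (-1.0920·111.3)²) = √(46.262470 + 14771.874368) = 121.7298 km
P13: √((0.0616·111.32)² + (-0.5850·111.3)²) = √(47.022728 + 4239.377210) = 65.4706 km
P14: √((0.8831·111.32)² + (0.7259·111.3)²) = √(9664.205692 + 6527.455526) = 127.2465 km
P15: √((-0.2081·111.32)² + (0.4789·111.3)²) = √(536.649286 + 2841.057364) = 58.1180 km
Sorted: P9 (15.4821 km) < P8 (28.3341 km) < P4 (34.1725 km) < P10 (52.1852 km) < P15 (58.1180 km) < …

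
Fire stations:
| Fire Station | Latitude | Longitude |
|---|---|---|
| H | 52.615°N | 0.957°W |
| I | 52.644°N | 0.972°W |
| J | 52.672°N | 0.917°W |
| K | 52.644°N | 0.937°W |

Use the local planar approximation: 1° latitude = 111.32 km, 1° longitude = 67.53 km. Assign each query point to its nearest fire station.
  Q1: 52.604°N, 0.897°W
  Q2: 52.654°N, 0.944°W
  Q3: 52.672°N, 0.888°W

Q1 at 52.604°N, 0.897°W:
  H: √((0.011·111.32)² + (-0.060·67.53)²) = √(1.49945 + 16.41708) = 4.233 km
  I: √((0.040·111.32)² + (-0.075·67.53)²) = √(19.82743 + 25.65169) = 6.744 km
  J: √((0.068·111.32)² + (-0.020·67.53)²) = √(57.30127 + 1.82412) = 7.689 km
  K: √((0.040·111.32)² + (-0.040·67.53)²) = √(19.82743 + 7.29648) = 5.208 km
  → nearest: H (4.233 km)
Q2 at 52.654°N, 0.944°W:
  H: √((-0.039·111.32)² + (-0.013·67.53)²) = √(18.84845 + 0.77069) = 4.429 km
  I: √((-0.010·111.32)² + (-0.028·67.53)²) = √(1.23921 + 3.57528) = 2.194 km
  J: √((0.018·111.32)² + (0.027·67.53)²) = √(4.01505 + 3.32446) = 2.709 km
  K: √((-0.010·111.32)² + (0.007·67.53)²) = √(1.23921 + 0.22345) = 1.209 km
  → nearest: K (1.209 km)
Q3 at 52.672°N, 0.888°W:
  H: √((-0.057·111.32)² + (-0.069·67.53)²) = √(40.26207 + 21.71159) = 7.872 km
  I: √((-0.028·111.32)² + (-0.084·67.53)²) = √(9.71544 + 32.17748) = 6.472 km
  J: √((0.000·111.32)² + (-0.029·67.53)²) = √(0.00000 + 3.83521) = 1.958 km
  K: √((-0.028·111.32)² + (-0.049·67.53)²) = √(9.71544 + 10.94928) = 4.546 km
  → nearest: J (1.958 km)

Q1→H; Q2→K; Q3→J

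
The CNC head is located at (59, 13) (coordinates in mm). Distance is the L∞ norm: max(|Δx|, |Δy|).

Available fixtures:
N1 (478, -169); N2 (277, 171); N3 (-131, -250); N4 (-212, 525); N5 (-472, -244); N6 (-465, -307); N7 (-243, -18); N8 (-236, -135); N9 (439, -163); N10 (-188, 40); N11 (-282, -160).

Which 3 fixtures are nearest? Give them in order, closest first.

Distances from (59, 13):
N1: 419 mm
N2: 218 mm
N3: 263 mm
N4: 512 mm
N5: 531 mm
N6: 524 mm
N7: 302 mm
N8: 295 mm
N9: 380 mm
N10: 247 mm
N11: 341 mm
Sorted: N2 (218 mm) < N10 (247 mm) < N3 (263 mm) < N8 (295 mm) < N7 (302 mm) < …

N2, N10, N3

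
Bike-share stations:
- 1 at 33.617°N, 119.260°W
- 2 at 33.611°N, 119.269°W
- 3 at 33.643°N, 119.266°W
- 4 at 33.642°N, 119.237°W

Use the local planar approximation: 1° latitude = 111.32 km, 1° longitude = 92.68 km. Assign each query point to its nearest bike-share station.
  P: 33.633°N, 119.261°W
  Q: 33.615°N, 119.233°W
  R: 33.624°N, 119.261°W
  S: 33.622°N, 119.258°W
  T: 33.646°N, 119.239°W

P at 33.633°N, 119.261°W:
  1: √((-0.016·111.32)² + (0.001·92.68)²) = √(3.17239 + 0.00859) = 1.784 km
  2: √((-0.022·111.32)² + (-0.008·92.68)²) = √(5.99780 + 0.54973) = 2.559 km
  3: √((0.010·111.32)² + (-0.005·92.68)²) = √(1.23921 + 0.21474) = 1.206 km
  4: √((0.009·111.32)² + (0.024·92.68)²) = √(1.00376 + 4.94760) = 2.440 km
  → nearest: 3 (1.206 km)
Q at 33.615°N, 119.233°W:
  1: √((0.002·111.32)² + (-0.027·92.68)²) = √(0.04957 + 6.26181) = 2.512 km
  2: √((-0.004·111.32)² + (-0.036·92.68)²) = √(0.19827 + 11.13210) = 3.366 km
  3: √((0.028·111.32)² + (-0.033·92.68)²) = √(9.71544 + 9.35406) = 4.367 km
  4: √((0.027·111.32)² + (-0.004·92.68)²) = √(9.03387 + 0.13743) = 3.028 km
  → nearest: 1 (2.512 km)
R at 33.624°N, 119.261°W:
  1: √((-0.007·111.32)² + (0.001·92.68)²) = √(0.60721 + 0.00859) = 0.785 km
  2: √((-0.013·111.32)² + (-0.008·92.68)²) = √(2.09427 + 0.54973) = 1.626 km
  3: √((0.019·111.32)² + (-0.005·92.68)²) = √(4.47356 + 0.21474) = 2.165 km
  4: √((0.018·111.32)² + (0.024·92.68)²) = √(4.01505 + 4.94760) = 2.994 km
  → nearest: 1 (0.785 km)
S at 33.622°N, 119.258°W:
  1: √((-0.005·111.32)² + (-0.002·92.68)²) = √(0.30980 + 0.03436) = 0.587 km
  2: √((-0.011·111.32)² + (-0.011·92.68)²) = √(1.49945 + 1.03934) = 1.593 km
  3: √((0.021·111.32)² + (-0.008·92.68)²) = √(5.46493 + 0.54973) = 2.452 km
  4: √((0.020·111.32)² + (0.021·92.68)²) = √(4.95686 + 3.78801) = 2.957 km
  → nearest: 1 (0.587 km)
T at 33.646°N, 119.239°W:
  1: √((-0.029·111.32)² + (-0.021·92.68)²) = √(10.42179 + 3.78801) = 3.770 km
  2: √((-0.035·111.32)² + (-0.030·92.68)²) = √(15.18037 + 7.73062) = 4.787 km
  3: √((-0.003·111.32)² + (-0.027·92.68)²) = √(0.11153 + 6.26181) = 2.525 km
  4: √((-0.004·111.32)² + (0.002·92.68)²) = √(0.19827 + 0.03436) = 0.482 km
  → nearest: 4 (0.482 km)

P→3; Q→1; R→1; S→1; T→4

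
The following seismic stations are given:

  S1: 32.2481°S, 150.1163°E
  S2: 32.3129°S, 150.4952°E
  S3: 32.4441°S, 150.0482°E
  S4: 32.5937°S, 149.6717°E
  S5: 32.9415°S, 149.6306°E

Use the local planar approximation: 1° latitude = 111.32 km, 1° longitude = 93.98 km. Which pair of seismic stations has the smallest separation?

S1 and S3

Pairwise distances:
S1–S2: 36.3323 km
S1–S3: 22.7380 km
S1–S4: 56.7976 km
S1–S5: 89.6758 km
S2–S3: 44.4755 km
S2–S4: 83.4668 km
S2–S5: 107.2334 km
S3–S4: 39.1066 km
S3–S5: 67.8686 km
S4–S5: 38.9093 km
Closest pair: S1–S3 at 22.7380 km.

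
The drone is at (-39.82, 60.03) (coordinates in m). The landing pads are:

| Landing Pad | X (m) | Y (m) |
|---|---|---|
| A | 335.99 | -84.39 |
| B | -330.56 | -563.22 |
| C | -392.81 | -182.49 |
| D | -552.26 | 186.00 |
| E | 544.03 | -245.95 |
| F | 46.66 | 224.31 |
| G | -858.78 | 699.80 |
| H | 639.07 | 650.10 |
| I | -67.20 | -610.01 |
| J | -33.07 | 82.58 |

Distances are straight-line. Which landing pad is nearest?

Distances from (-39.82, 60.03):
A: √((375.81)² + (-144.42)²) = √(141233.1561 + 20857.1364) = 402.60 m
B: √((-290.74)² + (-623.25)²) = √(84529.7476 + 388440.5625) = 687.73 m
C: √((-352.99)² + (-242.52)²) = √(124601.9401 + 58815.9504) = 428.27 m
D: √((-512.44)² + (125.97)²) = √(262594.7536 + 15868.4409) = 527.70 m
E: √((583.85)² + (-305.98)²) = √(340880.8225 + 93623.7604) = 659.17 m
F: √((86.48)² + (164.28)²) = √(7478.7904 + 26987.9184) = 185.65 m
G: √((-818.96)² + (639.77)²) = √(670695.4816 + 409305.6529) = 1039.23 m
H: √((678.89)² + (590.07)²) = √(460891.6321 + 348182.6049) = 899.49 m
I: √((-27.38)² + (-670.04)²) = √(749.6644 + 448953.6016) = 670.60 m
J: √((6.75)² + (22.55)²) = √(45.5625 + 508.5025) = 23.54 m
Minimum: J at 23.54 m.

J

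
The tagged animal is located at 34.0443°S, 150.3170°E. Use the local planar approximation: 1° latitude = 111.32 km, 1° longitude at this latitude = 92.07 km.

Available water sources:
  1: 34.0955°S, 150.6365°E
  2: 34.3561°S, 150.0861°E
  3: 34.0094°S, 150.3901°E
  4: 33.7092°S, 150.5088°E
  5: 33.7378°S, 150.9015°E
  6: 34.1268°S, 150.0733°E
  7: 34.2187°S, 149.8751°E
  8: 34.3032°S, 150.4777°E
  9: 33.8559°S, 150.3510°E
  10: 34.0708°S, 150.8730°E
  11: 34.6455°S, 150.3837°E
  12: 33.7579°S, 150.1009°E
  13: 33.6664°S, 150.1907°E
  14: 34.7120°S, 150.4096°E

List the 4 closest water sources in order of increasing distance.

3, 9, 6, 1

Distances from 34.0443°S, 150.3170°E:
1: √((-0.0512·111.32)² + (0.3195·92.07)²) = √(32.485258 + 865.322530) = 29.9634 km
2: √((-0.3118·111.32)² + (-0.2309·92.07)²) = √(1204.754666 + 451.943508) = 40.7026 km
3: √((0.0349·111.32)² + (0.0731·92.07)²) = √(15.093753 + 45.297167) = 7.7712 km
4: √((0.3351·111.32)² + (0.1918·92.07)²) = √(1391.538578 + 311.841199) = 41.2720 km
5: √((0.3065·111.32)² + (0.5845·92.07)²) = √(1164.145739 + 2896.045076) = 63.7196 km
6: √((-0.0825·111.32)² + (-0.2437·92.07)²) = √(84.344019 + 503.439566) = 24.2442 km
7: √((-0.1744·111.32)² + (-0.4419·92.07)²) = √(376.911472 + 1655.328870) = 45.0804 km
8: √((-0.2589·111.32)² + (0.1607·92.07)²) = √(830.635515 + 218.911229) = 32.3967 km
9: √((0.1884·111.32)² + (0.0340·92.07)²) = √(439.853642 + 9.799279) = 21.2050 km
10: √((-0.0265·111.32)² + (0.5560·92.07)²) = √(8.702382 + 2620.510290) = 51.2758 km
11: √((-0.6012·111.32)² + (0.0667·92.07)²) = √(4479.033794 + 37.712728) = 67.2067 km
12: √((0.2864·111.32)² + (-0.2161·92.07)²) = √(1016.464985 + 395.863828) = 37.5810 km
13: √((0.3779·111.32)² + (-0.1263·92.07)²) = √(1769.702153 + 135.220640) = 43.6454 km
14: √((-0.6677·111.32)² + (0.0926·92.07)²) = √(5524.705695 + 72.687254) = 74.8157 km
Sorted: 3 (7.7712 km) < 9 (21.2050 km) < 6 (24.2442 km) < 1 (29.9634 km) < 8 (32.3967 km) < 12 (37.5810 km) < …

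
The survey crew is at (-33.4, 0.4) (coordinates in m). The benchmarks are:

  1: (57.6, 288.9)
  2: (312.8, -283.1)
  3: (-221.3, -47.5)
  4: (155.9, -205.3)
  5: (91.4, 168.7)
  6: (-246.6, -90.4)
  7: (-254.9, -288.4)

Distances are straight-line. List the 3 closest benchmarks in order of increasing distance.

Distances from (-33.4, 0.4):
1: 302.5 m
2: 447.5 m
3: 193.9 m
4: 279.5 m
5: 209.5 m
6: 231.7 m
7: 364.0 m
Sorted: 3 (193.9 m) < 5 (209.5 m) < 6 (231.7 m) < 4 (279.5 m) < 1 (302.5 m) < …

3, 5, 6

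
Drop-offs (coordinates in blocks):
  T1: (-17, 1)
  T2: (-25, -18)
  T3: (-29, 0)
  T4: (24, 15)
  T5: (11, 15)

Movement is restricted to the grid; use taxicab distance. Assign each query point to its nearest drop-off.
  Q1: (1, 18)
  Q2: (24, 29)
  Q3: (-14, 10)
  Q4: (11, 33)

Q1 at (1, 18):
  T1: 35 blocks
  T2: 62 blocks
  T3: 48 blocks
  T4: 26 blocks
  T5: 13 blocks
  → nearest: T5 (13 blocks)
Q2 at (24, 29):
  T1: 69 blocks
  T2: 96 blocks
  T3: 82 blocks
  T4: 14 blocks
  T5: 27 blocks
  → nearest: T4 (14 blocks)
Q3 at (-14, 10):
  T1: 12 blocks
  T2: 39 blocks
  T3: 25 blocks
  T4: 43 blocks
  T5: 30 blocks
  → nearest: T1 (12 blocks)
Q4 at (11, 33):
  T1: 60 blocks
  T2: 87 blocks
  T3: 73 blocks
  T4: 31 blocks
  T5: 18 blocks
  → nearest: T5 (18 blocks)

Q1→T5; Q2→T4; Q3→T1; Q4→T5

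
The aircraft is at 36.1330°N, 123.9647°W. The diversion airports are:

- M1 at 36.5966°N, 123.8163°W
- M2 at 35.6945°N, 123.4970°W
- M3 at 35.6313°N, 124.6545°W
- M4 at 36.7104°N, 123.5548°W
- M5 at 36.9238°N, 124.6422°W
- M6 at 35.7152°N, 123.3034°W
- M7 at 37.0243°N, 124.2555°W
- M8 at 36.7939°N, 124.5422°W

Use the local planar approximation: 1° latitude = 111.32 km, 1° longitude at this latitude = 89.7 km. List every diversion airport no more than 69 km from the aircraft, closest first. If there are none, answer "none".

Distances from 36.1330°N, 123.9647°W:
M1: √((0.4636·111.32)² + (0.1484·89.7)²) = √(2663.380710 + 177.195500) = 53.2971 km
M2: √((-0.4385·111.32)² + (0.4677·89.7)²) = √(2382.789023 + 1760.028198) = 64.3647 km
M3: √((-0.5017·111.32)² + (-0.6898·89.7)²) = √(3119.138055 + 3828.523050) = 83.3526 km
M4: √((0.5774·111.32)² + (0.4099·89.7)²) = √(4131.425773 + 1351.888030) = 74.0494 km
M5: √((0.7908·111.32)² + (-0.6775·89.7)²) = √(7749.607671 + 3693.205598) = 106.9711 km
M6: √((-0.4178·111.32)² + (0.6613·89.7)²) = √(2163.133218 + 3518.697492) = 75.3779 km
M7: √((0.8913·111.32)² + (-0.2908·89.7)²) = √(9844.512355 + 680.414704) = 102.5911 km
M8: √((0.6609·111.32)² + (-0.5775·89.7)²) = √(5412.749132 + 2683.421303) = 89.9787 km
Threshold 69 km: M1 (53.2971 km), M2 (64.3647 km) are within range.

M1, M2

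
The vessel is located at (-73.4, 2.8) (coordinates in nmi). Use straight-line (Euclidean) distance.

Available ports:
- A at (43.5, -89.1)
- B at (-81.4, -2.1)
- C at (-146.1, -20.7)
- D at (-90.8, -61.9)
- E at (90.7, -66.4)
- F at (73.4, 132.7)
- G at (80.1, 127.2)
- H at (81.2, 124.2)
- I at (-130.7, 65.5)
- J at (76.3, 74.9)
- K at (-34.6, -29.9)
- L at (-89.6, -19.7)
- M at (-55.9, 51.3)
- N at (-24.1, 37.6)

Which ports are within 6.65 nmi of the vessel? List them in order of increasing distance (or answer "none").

none

Distances from (-73.4, 2.8):
A: √((116.9)² + (-91.9)²) = √(13665.610 + 8445.610) = 148.7 nmi
B: √((-8.0)² + (-4.9)²) = √(64.000 + 24.010) = 9.4 nmi
C: √((-72.7)² + (-23.5)²) = √(5285.290 + 552.250) = 76.4 nmi
D: √((-17.4)² + (-64.7)²) = √(302.760 + 4186.090) = 67.0 nmi
E: √((164.1)² + (-69.2)²) = √(26928.810 + 4788.640) = 178.1 nmi
F: √((146.8)² + (129.9)²) = √(21550.240 + 16874.010) = 196.0 nmi
G: √((153.5)² + (124.4)²) = √(23562.250 + 15475.360) = 197.6 nmi
H: √((154.6)² + (121.4)²) = √(23901.160 + 14737.960) = 196.6 nmi
I: √((-57.3)² + (62.7)²) = √(3283.290 + 3931.290) = 84.9 nmi
J: √((149.7)² + (72.1)²) = √(22410.090 + 5198.410) = 166.2 nmi
K: √((38.8)² + (-32.7)²) = √(1505.440 + 1069.290) = 50.7 nmi
L: √((-16.2)² + (-22.5)²) = √(262.440 + 506.250) = 27.7 nmi
M: √((17.5)² + (48.5)²) = √(306.250 + 2352.250) = 51.6 nmi
N: √((49.3)² + (34.8)²) = √(2430.490 + 1211.040) = 60.3 nmi
Threshold 6.65 nmi: none within range.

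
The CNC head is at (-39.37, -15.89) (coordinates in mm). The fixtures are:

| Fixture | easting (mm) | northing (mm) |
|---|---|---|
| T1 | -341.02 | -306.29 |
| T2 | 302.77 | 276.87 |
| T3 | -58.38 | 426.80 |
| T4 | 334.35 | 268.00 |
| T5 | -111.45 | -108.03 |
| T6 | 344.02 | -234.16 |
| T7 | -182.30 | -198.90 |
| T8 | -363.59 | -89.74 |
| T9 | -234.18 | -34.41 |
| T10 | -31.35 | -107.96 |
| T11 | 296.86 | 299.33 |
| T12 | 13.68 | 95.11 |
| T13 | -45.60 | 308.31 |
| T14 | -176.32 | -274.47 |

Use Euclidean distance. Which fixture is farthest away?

T4

Distances from (-39.37, -15.89):
T1: 418.72 mm
T2: 450.30 mm
T3: 443.10 mm
T4: 469.32 mm
T5: 116.98 mm
T6: 441.17 mm
T7: 232.21 mm
T8: 332.52 mm
T9: 195.69 mm
T10: 92.42 mm
T11: 460.88 mm
T12: 123.03 mm
T13: 324.26 mm
T14: 292.61 mm
Maximum: T4 at 469.32 mm.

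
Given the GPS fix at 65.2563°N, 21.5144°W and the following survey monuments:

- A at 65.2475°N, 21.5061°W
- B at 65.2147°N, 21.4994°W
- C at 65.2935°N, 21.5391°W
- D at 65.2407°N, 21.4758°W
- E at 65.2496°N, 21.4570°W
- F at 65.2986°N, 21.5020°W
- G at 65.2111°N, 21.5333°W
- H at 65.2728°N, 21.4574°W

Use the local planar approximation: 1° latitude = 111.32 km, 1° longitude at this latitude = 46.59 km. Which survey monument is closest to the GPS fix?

Distances from 65.2563°N, 21.5144°W:
A: 1.0532 km
B: 4.6833 km
C: 4.2980 km
D: 2.5000 km
E: 2.7763 km
F: 4.7441 km
G: 5.1081 km
H: 3.2290 km
Minimum: A at 1.0532 km.

A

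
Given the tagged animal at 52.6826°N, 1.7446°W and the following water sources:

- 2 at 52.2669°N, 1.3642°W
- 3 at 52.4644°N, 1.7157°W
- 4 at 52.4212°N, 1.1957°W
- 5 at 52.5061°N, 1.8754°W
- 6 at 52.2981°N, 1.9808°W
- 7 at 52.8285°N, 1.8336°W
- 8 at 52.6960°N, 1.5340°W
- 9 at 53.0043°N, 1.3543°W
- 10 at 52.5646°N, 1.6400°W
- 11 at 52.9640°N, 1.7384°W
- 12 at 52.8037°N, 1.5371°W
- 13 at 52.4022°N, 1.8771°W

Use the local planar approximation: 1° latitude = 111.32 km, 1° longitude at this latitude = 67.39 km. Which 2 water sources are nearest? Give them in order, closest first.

Distances from 52.6826°N, 1.7446°W:
2: 52.9018 km
3: 24.3680 km
4: 47.0642 km
5: 21.5346 km
6: 45.6665 km
7: 17.3136 km
8: 14.2705 km
9: 44.4329 km
10: 14.9076 km
11: 31.3282 km
12: 19.4234 km
13: 32.4662 km
Sorted: 8 (14.2705 km) < 10 (14.9076 km) < 7 (17.3136 km) < 12 (19.4234 km) < …

8, 10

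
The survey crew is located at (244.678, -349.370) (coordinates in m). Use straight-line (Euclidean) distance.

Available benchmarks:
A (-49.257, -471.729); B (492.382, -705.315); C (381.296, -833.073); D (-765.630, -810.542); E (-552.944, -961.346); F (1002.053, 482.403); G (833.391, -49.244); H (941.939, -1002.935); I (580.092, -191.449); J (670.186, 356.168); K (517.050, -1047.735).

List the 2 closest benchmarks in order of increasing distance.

Distances from (244.678, -349.370):
A: 318.386 m
B: 433.652 m
C: 502.626 m
D: 1110.586 m
E: 1005.343 m
F: 1124.928 m
G: 660.801 m
H: 955.678 m
I: 370.731 m
J: 823.918 m
K: 749.600 m
Sorted: A (318.386 m) < I (370.731 m) < B (433.652 m) < C (502.626 m) < …

A, I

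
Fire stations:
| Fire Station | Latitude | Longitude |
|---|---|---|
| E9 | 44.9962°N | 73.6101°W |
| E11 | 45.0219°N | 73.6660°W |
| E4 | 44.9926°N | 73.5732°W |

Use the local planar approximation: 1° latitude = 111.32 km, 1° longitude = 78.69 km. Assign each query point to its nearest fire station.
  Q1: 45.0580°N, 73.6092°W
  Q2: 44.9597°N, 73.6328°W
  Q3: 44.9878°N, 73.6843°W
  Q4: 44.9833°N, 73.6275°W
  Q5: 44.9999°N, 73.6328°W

Q1 at 45.0580°N, 73.6092°W:
  E9: √((-0.0618·111.32)² + (-0.0009·78.69)²) = √(47.328566 + 0.005016) = 6.8799 km
  E11: √((-0.0361·111.32)² + (-0.0568·78.69)²) = √(16.149564 + 19.977253) = 6.0106 km
  E4: √((-0.0654·111.32)² + (0.0360·78.69)²) = √(53.003176 + 8.024982) = 7.8121 km
  → nearest: E11 (6.0106 km)
Q2 at 44.9597°N, 73.6328°W:
  E9: √((0.0365·111.32)² + (0.0227·78.69)²) = √(16.509432 + 3.190736) = 4.4385 km
  E11: √((0.0622·111.32)² + (-0.0332·78.69)²) = √(47.943216 + 6.825198) = 7.4006 km
  E4: √((0.0329·111.32)² + (0.0596·78.69)²) = √(13.413379 + 21.995387) = 5.9505 km
  → nearest: E9 (4.4385 km)
Q3 at 44.9878°N, 73.6843°W:
  E9: √((0.0084·111.32)² + (0.0742·78.69)²) = √(0.874390 + 34.091562) = 5.9132 km
  E11: √((0.0341·111.32)² + (0.0183·78.69)²) = √(14.409707 + 2.073678) = 4.0600 km
  E4: √((0.0048·111.32)² + (0.1111·78.69)²) = √(0.285515 + 76.430589) = 8.7588 km
  → nearest: E11 (4.0600 km)
Q4 at 44.9833°N, 73.6275°W:
  E9: √((0.0129·111.32)² + (0.0174·78.69)²) = √(2.062176 + 1.874725) = 1.9842 km
  E11: √((0.0386·111.32)² + (-0.0385·78.69)²) = √(18.463796 + 9.178264) = 5.2576 km
  E4: √((0.0093·111.32)² + (0.0543·78.69)²) = √(1.071796 + 18.257392) = 4.3965 km
  → nearest: E9 (1.9842 km)
Q5 at 44.9999°N, 73.6328°W:
  E9: √((-0.0037·111.32)² + (0.0227·78.69)²) = √(0.169648 + 3.190736) = 1.8331 km
  E11: √((0.0220·111.32)² + (-0.0332·78.69)²) = √(5.997797 + 6.825198) = 3.5809 km
  E4: √((-0.0073·111.32)² + (0.0596·78.69)²) = √(0.660377 + 21.995387) = 4.7598 km
  → nearest: E9 (1.8331 km)

Q1→E11; Q2→E9; Q3→E11; Q4→E9; Q5→E9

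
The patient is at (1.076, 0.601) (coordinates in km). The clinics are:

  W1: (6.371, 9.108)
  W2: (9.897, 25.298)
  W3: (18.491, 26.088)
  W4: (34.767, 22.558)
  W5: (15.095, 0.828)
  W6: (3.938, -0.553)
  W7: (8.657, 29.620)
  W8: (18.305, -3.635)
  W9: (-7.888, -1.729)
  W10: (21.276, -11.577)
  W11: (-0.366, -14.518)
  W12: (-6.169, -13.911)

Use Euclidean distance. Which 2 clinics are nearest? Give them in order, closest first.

W6, W9

Distances from (1.076, 0.601):
W1: √((5.295)² + (8.507)²) = √(28.03702 + 72.36905) = 10.020 km
W2: √((8.821)² + (24.697)²) = √(77.81004 + 609.94181) = 26.225 km
W3: √((17.415)² + (25.487)²) = √(303.28222 + 649.58717) = 30.869 km
W4: √((33.691)² + (21.957)²) = √(1135.08348 + 482.10985) = 40.214 km
W5: √((14.019)² + (0.227)²) = √(196.53236 + 0.05153) = 14.021 km
W6: √((2.862)² + (-1.154)²) = √(8.19104 + 1.33172) = 3.086 km
W7: √((7.581)² + (29.019)²) = √(57.47156 + 842.10236) = 29.993 km
W8: √((17.229)² + (-4.236)²) = √(296.83844 + 17.94370) = 17.742 km
W9: √((-8.964)² + (-2.330)²) = √(80.35330 + 5.42890) = 9.262 km
W10: √((20.200)² + (-12.178)²) = √(408.04000 + 148.30368) = 23.587 km
W11: √((-1.442)² + (-15.119)²) = √(2.07936 + 228.58416) = 15.188 km
W12: √((-7.245)² + (-14.512)²) = √(52.49002 + 210.59814) = 16.220 km
Sorted: W6 (3.086 km) < W9 (9.262 km) < W1 (10.020 km) < W5 (14.021 km) < …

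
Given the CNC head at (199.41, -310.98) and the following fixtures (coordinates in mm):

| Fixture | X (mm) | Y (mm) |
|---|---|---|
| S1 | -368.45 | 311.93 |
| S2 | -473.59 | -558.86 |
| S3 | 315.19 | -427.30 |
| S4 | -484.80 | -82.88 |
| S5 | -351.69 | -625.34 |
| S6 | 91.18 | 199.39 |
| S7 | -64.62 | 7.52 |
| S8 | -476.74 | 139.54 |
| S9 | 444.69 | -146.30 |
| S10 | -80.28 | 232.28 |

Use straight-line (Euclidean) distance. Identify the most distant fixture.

Distances from (199.41, -310.98):
S1: 842.90 mm
S2: 717.20 mm
S3: 164.12 mm
S4: 721.23 mm
S5: 634.46 mm
S6: 521.72 mm
S7: 413.71 mm
S8: 812.49 mm
S9: 295.43 mm
S10: 611.03 mm
Maximum: S1 at 842.90 mm.

S1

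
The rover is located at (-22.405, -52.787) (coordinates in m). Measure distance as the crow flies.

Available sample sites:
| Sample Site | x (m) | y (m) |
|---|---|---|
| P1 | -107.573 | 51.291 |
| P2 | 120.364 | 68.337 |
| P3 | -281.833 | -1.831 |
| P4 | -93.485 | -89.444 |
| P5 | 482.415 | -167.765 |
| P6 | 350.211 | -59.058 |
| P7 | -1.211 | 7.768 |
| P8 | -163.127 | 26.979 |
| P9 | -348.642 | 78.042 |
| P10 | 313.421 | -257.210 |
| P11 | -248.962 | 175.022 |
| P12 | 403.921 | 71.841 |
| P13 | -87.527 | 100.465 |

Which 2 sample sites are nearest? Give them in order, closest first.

Distances from (-22.405, -52.787):
P1: 134.484 m
P2: 187.227 m
P3: 264.385 m
P4: 79.976 m
P5: 517.748 m
P6: 372.669 m
P7: 64.157 m
P8: 161.757 m
P9: 351.492 m
P10: 393.151 m
P11: 321.286 m
P12: 444.169 m
P13: 166.514 m
Sorted: P7 (64.157 m) < P4 (79.976 m) < P1 (134.484 m) < P8 (161.757 m) < …

P7, P4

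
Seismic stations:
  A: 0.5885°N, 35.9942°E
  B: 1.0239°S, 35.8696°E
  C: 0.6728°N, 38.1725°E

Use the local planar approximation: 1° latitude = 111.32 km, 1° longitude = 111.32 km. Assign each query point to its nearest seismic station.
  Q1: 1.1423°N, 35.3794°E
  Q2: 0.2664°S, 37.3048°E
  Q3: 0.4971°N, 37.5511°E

Q1→A; Q2→C; Q3→C

Q1 at 1.1423°N, 35.3794°E:
  A: √((-0.5538·111.32)² + (0.6148·111.32)²) = √(3800.601174 + 4683.970088) = 92.1117 km
  B: √((-2.1662·111.32)² + (0.4902·111.32)²) = √(58149.167077 + 2977.782746) = 247.2386 km
  C: √((-0.4695·111.32)² + (2.7931·111.32)²) = √(2731.603047 + 96676.154024) = 315.2900 km
  → nearest: A (92.1117 km)
Q2 at 0.2664°S, 37.3048°E:
  A: √((0.8549·111.32)² + (-1.3106·111.32)²) = √(9056.846966 + 21285.640482) = 174.1910 km
  B: √((-0.7575·111.32)² + (-1.4352·111.32)²) = √(7110.688760 + 25525.323019) = 180.6544 km
  C: √((0.9392·111.32)² + (0.8677·111.32)²) = √(10931.067173 + 9330.084783) = 142.3417 km
  → nearest: C (142.3417 km)
Q3 at 0.4971°N, 37.5511°E:
  A: √((0.0914·111.32)² + (-1.5569·111.32)²) = √(103.523462 + 30037.780032) = 173.6125 km
  B: √((-1.5210·111.32)² + (-1.6815·111.32)²) = √(28668.490306 + 35038.066990) = 252.4016 km
  C: √((0.1757·111.32)² + (0.6214·111.32)²) = √(382.551508 + 4785.076586) = 71.8862 km
  → nearest: C (71.8862 km)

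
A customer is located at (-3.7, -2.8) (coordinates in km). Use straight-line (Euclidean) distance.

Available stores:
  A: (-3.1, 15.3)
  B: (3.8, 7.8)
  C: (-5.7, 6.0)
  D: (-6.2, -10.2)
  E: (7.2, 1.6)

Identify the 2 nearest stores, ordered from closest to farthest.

D, C

Distances from (-3.7, -2.8):
A: √((0.6)² + (18.1)²) = √(0.360 + 327.610) = 18.1 km
B: √((7.5)² + (10.6)²) = √(56.250 + 112.360) = 13.0 km
C: √((-2.0)² + (8.8)²) = √(4.000 + 77.440) = 9.0 km
D: √((-2.5)² + (-7.4)²) = √(6.250 + 54.760) = 7.8 km
E: √((10.9)² + (4.4)²) = √(118.810 + 19.360) = 11.8 km
Sorted: D (7.8 km) < C (9.0 km) < E (11.8 km) < B (13.0 km) < …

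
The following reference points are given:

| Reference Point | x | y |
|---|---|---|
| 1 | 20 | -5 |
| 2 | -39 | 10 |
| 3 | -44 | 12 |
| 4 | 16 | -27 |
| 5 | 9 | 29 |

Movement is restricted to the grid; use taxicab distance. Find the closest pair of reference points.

2 and 3

Pairwise distances:
1–2: 74
1–3: 81
1–4: 26
1–5: 45
2–3: 7
2–4: 92
2–5: 67
3–4: 99
3–5: 70
4–5: 63
Closest pair: 2–3 at 7.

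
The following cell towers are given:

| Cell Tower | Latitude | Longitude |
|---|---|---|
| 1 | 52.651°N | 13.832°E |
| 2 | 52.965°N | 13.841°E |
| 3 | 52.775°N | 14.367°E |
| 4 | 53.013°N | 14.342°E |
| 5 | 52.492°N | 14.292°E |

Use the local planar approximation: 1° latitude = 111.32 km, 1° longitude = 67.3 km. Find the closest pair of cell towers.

Pairwise distances:
3–4: 26.548 km
3–5: 31.905 km
2–4: 34.138 km
1–2: 34.960 km
1–5: 35.661 km
1–3: 38.561 km
2–3: 41.237 km
1–4: 52.934 km
4–5: 58.095 km
2–5: 60.776 km
Closest pair: 3–4 at 26.548 km.

3 and 4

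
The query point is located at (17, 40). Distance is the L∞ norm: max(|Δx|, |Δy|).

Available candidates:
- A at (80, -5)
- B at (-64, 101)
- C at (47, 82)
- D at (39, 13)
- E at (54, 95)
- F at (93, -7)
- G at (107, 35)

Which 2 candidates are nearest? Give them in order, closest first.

D, C

Distances from (17, 40):
A: max(|63|, |-45|) = 63
B: max(|-81|, |61|) = 81
C: max(|30|, |42|) = 42
D: max(|22|, |-27|) = 27
E: max(|37|, |55|) = 55
F: max(|76|, |-47|) = 76
G: max(|90|, |-5|) = 90
Sorted: D (27) < C (42) < E (55) < A (63) < …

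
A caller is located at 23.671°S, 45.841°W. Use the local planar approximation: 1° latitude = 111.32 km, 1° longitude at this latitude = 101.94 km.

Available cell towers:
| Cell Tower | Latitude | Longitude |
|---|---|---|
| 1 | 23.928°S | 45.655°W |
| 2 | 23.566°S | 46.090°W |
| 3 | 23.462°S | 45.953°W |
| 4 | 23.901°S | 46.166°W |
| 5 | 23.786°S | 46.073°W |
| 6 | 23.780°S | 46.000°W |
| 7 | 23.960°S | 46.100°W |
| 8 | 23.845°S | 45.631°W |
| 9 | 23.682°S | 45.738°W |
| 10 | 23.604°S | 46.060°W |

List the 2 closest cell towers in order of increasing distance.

9, 6

Distances from 23.671°S, 45.841°W:
1: √((-0.257·111.32)² + (0.186·101.94)²) = √(818.48861 + 359.51345) = 34.322 km
2: √((0.105·111.32)² + (-0.249·101.94)²) = √(136.62337 + 644.29973) = 27.945 km
3: √((0.209·111.32)² + (-0.112·101.94)²) = √(541.30117 + 130.35428) = 25.916 km
4: √((-0.230·111.32)² + (-0.325·101.94)²) = √(655.54433 + 1097.63003) = 41.871 km
5: √((-0.115·111.32)² + (-0.232·101.94)²) = √(163.88608 + 559.32628) = 26.893 km
6: √((-0.109·111.32)² + (-0.159·101.94)²) = √(147.23104 + 262.71418) = 20.247 km
7: √((-0.289·111.32)² + (-0.259·101.94)²) = √(1035.00413 + 697.08989) = 41.618 km
8: √((-0.174·111.32)² + (0.210·101.94)²) = √(375.18450 + 458.27677) = 28.870 km
9: √((-0.011·111.32)² + (0.103·101.94)²) = √(1.49945 + 110.24622) = 10.571 km
10: √((0.067·111.32)² + (-0.219·101.94)²) = √(55.62833 + 498.39937) = 23.538 km
Sorted: 9 (10.571 km) < 6 (20.247 km) < 10 (23.538 km) < 3 (25.916 km) < …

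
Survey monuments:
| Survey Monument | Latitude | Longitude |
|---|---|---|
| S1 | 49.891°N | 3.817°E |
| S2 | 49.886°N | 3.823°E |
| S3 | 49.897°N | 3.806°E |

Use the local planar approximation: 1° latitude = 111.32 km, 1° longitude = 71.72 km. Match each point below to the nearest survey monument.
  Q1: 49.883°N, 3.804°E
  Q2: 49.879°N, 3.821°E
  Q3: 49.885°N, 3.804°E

Q1 at 49.883°N, 3.804°E:
  S1: √((0.008·111.32)² + (0.013·71.72)²) = √(0.79310 + 0.86930) = 1.289 km
  S2: √((0.003·111.32)² + (0.019·71.72)²) = √(0.11153 + 1.85690) = 1.403 km
  S3: √((0.014·111.32)² + (0.002·71.72)²) = √(2.42886 + 0.02058) = 1.565 km
  → nearest: S1 (1.289 km)
Q2 at 49.879°N, 3.821°E:
  S1: √((0.012·111.32)² + (-0.004·71.72)²) = √(1.78447 + 0.08230) = 1.366 km
  S2: √((0.007·111.32)² + (0.002·71.72)²) = √(0.60721 + 0.02058) = 0.792 km
  S3: √((0.018·111.32)² + (-0.015·71.72)²) = √(4.01505 + 1.15735) = 2.274 km
  → nearest: S2 (0.792 km)
Q3 at 49.885°N, 3.804°E:
  S1: √((0.006·111.32)² + (0.013·71.72)²) = √(0.44612 + 0.86930) = 1.147 km
  S2: √((0.001·111.32)² + (0.019·71.72)²) = √(0.01239 + 1.85690) = 1.367 km
  S3: √((0.012·111.32)² + (0.002·71.72)²) = √(1.78447 + 0.02058) = 1.344 km
  → nearest: S1 (1.147 km)

Q1→S1; Q2→S2; Q3→S1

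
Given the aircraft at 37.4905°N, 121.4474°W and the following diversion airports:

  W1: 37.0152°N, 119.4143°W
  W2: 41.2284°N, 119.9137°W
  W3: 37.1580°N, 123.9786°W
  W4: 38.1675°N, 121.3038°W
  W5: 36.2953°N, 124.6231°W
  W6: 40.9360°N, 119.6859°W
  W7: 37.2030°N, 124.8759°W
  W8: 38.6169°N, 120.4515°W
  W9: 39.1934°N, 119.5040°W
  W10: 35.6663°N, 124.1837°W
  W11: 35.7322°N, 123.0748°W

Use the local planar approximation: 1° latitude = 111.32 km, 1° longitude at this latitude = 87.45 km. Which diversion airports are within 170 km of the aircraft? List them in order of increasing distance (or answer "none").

Distances from 37.4905°N, 121.4474°W:
W1: 185.5005 km
W2: 437.1847 km
W3: 224.4268 km
W4: 76.4027 km
W5: 307.9413 km
W6: 413.3307 km
W7: 301.5256 km
W8: 152.6689 km
W9: 254.5952 km
W10: 313.8421 km
W11: 242.0034 km
Threshold 170 km: W4 (76.4027 km), W8 (152.6689 km) are within range.

W4, W8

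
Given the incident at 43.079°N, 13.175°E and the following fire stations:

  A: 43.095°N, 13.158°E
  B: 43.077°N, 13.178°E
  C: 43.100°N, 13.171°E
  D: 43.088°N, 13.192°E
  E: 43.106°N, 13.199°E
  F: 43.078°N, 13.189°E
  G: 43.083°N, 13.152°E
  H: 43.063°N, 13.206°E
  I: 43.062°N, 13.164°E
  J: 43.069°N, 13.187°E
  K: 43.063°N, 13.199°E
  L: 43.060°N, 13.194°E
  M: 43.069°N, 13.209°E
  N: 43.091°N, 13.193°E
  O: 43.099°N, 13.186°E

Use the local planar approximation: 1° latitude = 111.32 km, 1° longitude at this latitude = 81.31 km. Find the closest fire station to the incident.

Distances from 43.079°N, 13.175°E:
A: 2.255 km
B: 0.330 km
C: 2.360 km
D: 1.707 km
E: 3.584 km
F: 1.144 km
G: 1.922 km
H: 3.086 km
I: 2.093 km
J: 1.480 km
K: 2.642 km
L: 2.619 km
M: 2.980 km
N: 1.982 km
O: 2.399 km
Minimum: B at 0.330 km.

B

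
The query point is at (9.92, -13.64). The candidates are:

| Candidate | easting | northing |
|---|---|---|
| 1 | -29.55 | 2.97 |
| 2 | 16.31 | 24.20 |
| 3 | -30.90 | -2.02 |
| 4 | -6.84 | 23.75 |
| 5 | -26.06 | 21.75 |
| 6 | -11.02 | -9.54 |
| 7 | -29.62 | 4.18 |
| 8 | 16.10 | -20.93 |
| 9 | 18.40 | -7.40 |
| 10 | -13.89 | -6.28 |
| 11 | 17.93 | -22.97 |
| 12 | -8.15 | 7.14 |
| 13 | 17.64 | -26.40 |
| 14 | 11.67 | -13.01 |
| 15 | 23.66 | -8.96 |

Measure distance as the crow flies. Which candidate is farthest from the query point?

Distances from (9.92, -13.64):
1: 42.82
2: 38.38
3: 42.44
4: 40.97
5: 50.47
6: 21.34
7: 43.37
8: 9.56
9: 10.53
10: 24.92
11: 12.30
12: 27.54
13: 14.91
14: 1.86
15: 14.52
Maximum: 5 at 50.47.

5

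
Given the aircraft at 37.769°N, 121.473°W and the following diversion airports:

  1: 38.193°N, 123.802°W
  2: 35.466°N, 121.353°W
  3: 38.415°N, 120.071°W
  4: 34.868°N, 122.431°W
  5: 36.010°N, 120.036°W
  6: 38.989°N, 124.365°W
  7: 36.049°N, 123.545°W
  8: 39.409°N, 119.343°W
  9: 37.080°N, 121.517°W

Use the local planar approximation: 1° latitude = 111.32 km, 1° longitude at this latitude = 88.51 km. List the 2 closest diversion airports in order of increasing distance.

9, 3

Distances from 37.769°N, 121.473°W:
1: 211.474 km
2: 256.590 km
3: 143.423 km
4: 333.886 km
5: 233.494 km
6: 289.768 km
7: 265.130 km
8: 262.435 km
9: 76.798 km
Sorted: 9 (76.798 km) < 3 (143.423 km) < 1 (211.474 km) < 5 (233.494 km) < …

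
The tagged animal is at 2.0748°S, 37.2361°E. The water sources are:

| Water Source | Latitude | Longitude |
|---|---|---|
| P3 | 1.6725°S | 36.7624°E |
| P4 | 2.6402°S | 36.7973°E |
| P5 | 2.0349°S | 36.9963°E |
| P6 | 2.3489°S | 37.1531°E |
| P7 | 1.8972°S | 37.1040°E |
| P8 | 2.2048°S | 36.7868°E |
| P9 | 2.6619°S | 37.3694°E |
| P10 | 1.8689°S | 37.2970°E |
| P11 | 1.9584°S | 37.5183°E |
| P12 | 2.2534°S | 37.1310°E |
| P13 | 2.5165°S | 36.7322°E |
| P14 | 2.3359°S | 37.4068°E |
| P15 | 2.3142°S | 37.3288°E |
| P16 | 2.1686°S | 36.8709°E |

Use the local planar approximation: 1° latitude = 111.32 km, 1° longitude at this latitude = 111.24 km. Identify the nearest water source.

P12

Distances from 2.0748°S, 37.2361°E:
P3: √((0.4023·111.32)² + (-0.4737·111.24)²) = √(2005.609880 + 2776.698527) = 69.1542 km
P4: √((-0.5654·111.32)² + (-0.4388·111.24)²) = √(3961.484889 + 2382.622278) = 79.6499 km
P5: √((0.0399·111.32)² + (-0.2398·111.24)²) = √(19.728415 + 711.574404) = 27.0426 km
P6: √((-0.2741·111.32)² + (-0.0830·111.24)²) = √(931.031696 + 85.246812) = 31.8791 km
P7: √((0.1776·111.32)² + (-0.1321·111.24)²) = √(390.869981 + 215.937265) = 24.6335 km
P8: √((-0.1300·111.32)² + (-0.4493·111.24)²) = √(209.427207 + 2498.013595) = 52.0331 km
P9: √((-0.5871·111.32)² + (0.1333·111.24)²) = √(4271.403076 + 219.878244) = 67.0170 km
P10: √((0.2059·111.32)² + (0.0609·111.24)²) = √(525.362523 + 45.894067) = 23.9010 km
P11: √((0.1164·111.32)² + (0.2822·111.24)²) = √(167.900642 + 985.453144) = 33.9611 km
P12: √((-0.1786·111.32)² + (-0.1051·111.24)²) = √(395.284063 + 136.687057) = 23.0645 km
P13: √((-0.4417·111.32)² + (-0.5039·111.24)²) = √(2417.693227 + 3142.032530) = 74.5636 km
P14: √((-0.2611·111.32)² + (0.1707·111.24)²) = √(844.812126 + 360.569512) = 34.7186 km
P15: √((-0.2394·111.32)² + (0.0927·111.24)²) = √(710.222926 + 106.336272) = 28.5755 km
P16: √((-0.0938·111.32)² + (-0.3652·111.24)²) = √(109.031521 + 1650.378275) = 41.9453 km
Minimum: P12 at 23.0645 km.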